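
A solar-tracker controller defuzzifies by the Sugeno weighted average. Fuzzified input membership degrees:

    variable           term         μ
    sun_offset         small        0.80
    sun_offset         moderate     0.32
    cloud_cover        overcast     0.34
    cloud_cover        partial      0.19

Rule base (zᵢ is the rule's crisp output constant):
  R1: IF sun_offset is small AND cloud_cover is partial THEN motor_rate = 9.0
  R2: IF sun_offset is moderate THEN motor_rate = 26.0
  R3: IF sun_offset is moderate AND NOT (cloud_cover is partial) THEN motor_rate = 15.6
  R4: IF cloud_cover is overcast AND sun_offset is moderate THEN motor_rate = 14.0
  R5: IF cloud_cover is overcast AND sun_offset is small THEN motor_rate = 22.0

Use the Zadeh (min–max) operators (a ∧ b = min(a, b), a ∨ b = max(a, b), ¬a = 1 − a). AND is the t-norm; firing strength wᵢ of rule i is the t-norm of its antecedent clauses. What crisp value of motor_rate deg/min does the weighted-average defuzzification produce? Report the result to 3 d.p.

R1 (z=9.0): small=0.80, partial=0.19; AND[min(a, b)] → w = 0.19
R2 (z=26.0): moderate=0.32 → w = 0.32
R3 (z=15.6): moderate=0.32, ¬partial=1−0.19=0.81; AND[min(a, b)] → w = 0.32
R4 (z=14.0): overcast=0.34, moderate=0.32; AND[min(a, b)] → w = 0.32
R5 (z=22.0): overcast=0.34, small=0.80; AND[min(a, b)] → w = 0.34
Weighted average = (0.19·9.0 + 0.32·26.0 + 0.32·15.6 + 0.32·14.0 + 0.34·22.0) / (0.19 + 0.32 + 0.32 + 0.32 + 0.34)
  = 26.9820 / 1.4900 = 18.109

18.109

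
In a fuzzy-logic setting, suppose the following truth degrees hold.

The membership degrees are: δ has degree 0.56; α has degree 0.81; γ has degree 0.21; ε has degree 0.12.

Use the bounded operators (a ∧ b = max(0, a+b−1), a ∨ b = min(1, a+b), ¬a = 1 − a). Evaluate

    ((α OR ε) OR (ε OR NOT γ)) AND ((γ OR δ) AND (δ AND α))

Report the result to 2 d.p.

0.14

α OR ε = min(1, a+b) on (0.81, 0.12) = 0.93
NOT γ = 1 − 0.21 = 0.79
ε OR NOT γ = min(1, a+b) on (0.12, 0.79) = 0.91
(α OR ε) OR (ε OR NOT γ) = min(1, a+b) on (0.93, 0.91) = 1.00
γ OR δ = min(1, a+b) on (0.21, 0.56) = 0.77
δ AND α = max(0, a+b−1) on (0.56, 0.81) = 0.37
(γ OR δ) AND (δ AND α) = max(0, a+b−1) on (0.77, 0.37) = 0.14
((α OR ε) OR (ε OR NOT γ)) AND ((γ OR δ) AND (δ AND α)) = max(0, a+b−1) on (1.00, 0.14) = 0.14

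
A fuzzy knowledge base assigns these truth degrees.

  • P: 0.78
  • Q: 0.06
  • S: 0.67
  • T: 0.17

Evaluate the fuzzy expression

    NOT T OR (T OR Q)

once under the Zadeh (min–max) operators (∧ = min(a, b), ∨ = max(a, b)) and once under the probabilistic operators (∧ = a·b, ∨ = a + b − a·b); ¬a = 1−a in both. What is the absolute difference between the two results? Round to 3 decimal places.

Under Zadeh (min–max):
  NOT T = 1 − 0.17 = 0.83
  T OR Q = max(a, b) on (0.17, 0.06) = 0.17
  NOT T OR (T OR Q) = max(a, b) on (0.83, 0.17) = 0.83
  → value = 0.8300
Under probabilistic:
  NOT T = 1 − 0.1700 = 0.8300
  T OR Q = a + b − a·b on (0.1700, 0.0600) = 0.2198
  NOT T OR (T OR Q) = a + b − a·b on (0.8300, 0.2198) = 0.8674
  → value = 0.8674
|0.8300 − 0.8674| = 0.037

0.037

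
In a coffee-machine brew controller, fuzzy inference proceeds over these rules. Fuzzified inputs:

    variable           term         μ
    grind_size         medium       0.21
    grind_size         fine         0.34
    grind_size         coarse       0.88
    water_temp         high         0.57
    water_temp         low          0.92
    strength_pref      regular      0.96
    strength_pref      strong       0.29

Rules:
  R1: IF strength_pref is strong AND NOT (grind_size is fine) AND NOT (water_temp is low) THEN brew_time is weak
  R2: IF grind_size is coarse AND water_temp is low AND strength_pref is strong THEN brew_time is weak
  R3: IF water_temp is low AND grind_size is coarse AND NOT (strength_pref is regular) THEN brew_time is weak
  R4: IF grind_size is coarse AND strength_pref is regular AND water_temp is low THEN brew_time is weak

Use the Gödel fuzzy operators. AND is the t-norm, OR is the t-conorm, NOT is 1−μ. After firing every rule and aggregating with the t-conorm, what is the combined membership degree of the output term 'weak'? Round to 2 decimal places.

0.88

R1: strong=0.29, ¬fine=1−0.34=0.66, ¬low=1−0.92=0.08; AND[min(a, b)] → w = 0.08
R2: coarse=0.88, low=0.92, strong=0.29; AND[min(a, b)] → w = 0.29
R3: low=0.92, coarse=0.88, ¬regular=1−0.96=0.04; AND[min(a, b)] → w = 0.04
R4: coarse=0.88, regular=0.96, low=0.92; AND[min(a, b)] → w = 0.88
Rules with consequent 'weak': {R1, R2, R3, R4} → strengths 0.08, 0.29, 0.04, 0.88
Aggregate via t-conorm [max(a, b)]: 0.88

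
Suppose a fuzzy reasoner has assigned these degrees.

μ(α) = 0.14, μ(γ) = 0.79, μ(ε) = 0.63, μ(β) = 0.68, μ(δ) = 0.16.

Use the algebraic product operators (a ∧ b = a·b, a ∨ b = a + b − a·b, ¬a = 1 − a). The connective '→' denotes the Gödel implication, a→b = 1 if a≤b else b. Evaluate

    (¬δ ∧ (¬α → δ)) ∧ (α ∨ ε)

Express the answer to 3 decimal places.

¬δ = 1 − 0.1600 = 0.8400
¬α = 1 − 0.1400 = 0.8600
¬α → δ  [Gödel: 1 if a≤b else b] with a=0.8600, b=0.1600 → 0.1600
¬δ ∧ (¬α → δ) = a·b on (0.8400, 0.1600) = 0.1344
α ∨ ε = a + b − a·b on (0.1400, 0.6300) = 0.6818
(¬δ ∧ (¬α → δ)) ∧ (α ∨ ε) = a·b on (0.1344, 0.6818) = 0.0916

0.092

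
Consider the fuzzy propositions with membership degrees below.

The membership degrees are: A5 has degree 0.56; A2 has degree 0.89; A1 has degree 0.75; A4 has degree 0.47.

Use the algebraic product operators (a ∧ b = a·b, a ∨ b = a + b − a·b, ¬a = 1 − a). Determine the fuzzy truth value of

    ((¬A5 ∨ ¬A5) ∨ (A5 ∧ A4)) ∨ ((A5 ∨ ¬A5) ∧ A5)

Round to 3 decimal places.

¬A5 = 1 − 0.5600 = 0.4400
¬A5 = 1 − 0.5600 = 0.4400
¬A5 ∨ ¬A5 = a + b − a·b on (0.4400, 0.4400) = 0.6864
A5 ∧ A4 = a·b on (0.5600, 0.4700) = 0.2632
(¬A5 ∨ ¬A5) ∨ (A5 ∧ A4) = a + b − a·b on (0.6864, 0.2632) = 0.7689
¬A5 = 1 − 0.5600 = 0.4400
A5 ∨ ¬A5 = a + b − a·b on (0.5600, 0.4400) = 0.7536
(A5 ∨ ¬A5) ∧ A5 = a·b on (0.7536, 0.5600) = 0.4220
((¬A5 ∨ ¬A5) ∨ (A5 ∧ A4)) ∨ ((A5 ∨ ¬A5) ∧ A5) = a + b − a·b on (0.7689, 0.4220) = 0.8665

0.866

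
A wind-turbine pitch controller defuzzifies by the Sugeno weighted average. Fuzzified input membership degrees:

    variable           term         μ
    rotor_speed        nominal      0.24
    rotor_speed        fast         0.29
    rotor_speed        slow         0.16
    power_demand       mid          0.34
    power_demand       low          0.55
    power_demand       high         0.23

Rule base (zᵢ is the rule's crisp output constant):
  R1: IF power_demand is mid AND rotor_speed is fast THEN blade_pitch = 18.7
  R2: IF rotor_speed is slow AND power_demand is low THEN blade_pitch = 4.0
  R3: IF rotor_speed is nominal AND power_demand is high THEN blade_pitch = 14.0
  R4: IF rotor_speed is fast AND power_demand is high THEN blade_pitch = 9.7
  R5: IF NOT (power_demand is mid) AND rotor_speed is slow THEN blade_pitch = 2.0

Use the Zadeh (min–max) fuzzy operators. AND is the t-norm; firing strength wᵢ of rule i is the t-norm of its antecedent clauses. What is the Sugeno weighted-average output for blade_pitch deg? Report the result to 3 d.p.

R1 (z=18.7): mid=0.34, fast=0.29; AND[min(a, b)] → w = 0.29
R2 (z=4.0): slow=0.16, low=0.55; AND[min(a, b)] → w = 0.16
R3 (z=14.0): nominal=0.24, high=0.23; AND[min(a, b)] → w = 0.23
R4 (z=9.7): fast=0.29, high=0.23; AND[min(a, b)] → w = 0.23
R5 (z=2.0): ¬mid=1−0.34=0.66, slow=0.16; AND[min(a, b)] → w = 0.16
Weighted average = (0.29·18.7 + 0.16·4.0 + 0.23·14.0 + 0.23·9.7 + 0.16·2.0) / (0.29 + 0.16 + 0.23 + 0.23 + 0.16)
  = 11.8340 / 1.0700 = 11.060

11.060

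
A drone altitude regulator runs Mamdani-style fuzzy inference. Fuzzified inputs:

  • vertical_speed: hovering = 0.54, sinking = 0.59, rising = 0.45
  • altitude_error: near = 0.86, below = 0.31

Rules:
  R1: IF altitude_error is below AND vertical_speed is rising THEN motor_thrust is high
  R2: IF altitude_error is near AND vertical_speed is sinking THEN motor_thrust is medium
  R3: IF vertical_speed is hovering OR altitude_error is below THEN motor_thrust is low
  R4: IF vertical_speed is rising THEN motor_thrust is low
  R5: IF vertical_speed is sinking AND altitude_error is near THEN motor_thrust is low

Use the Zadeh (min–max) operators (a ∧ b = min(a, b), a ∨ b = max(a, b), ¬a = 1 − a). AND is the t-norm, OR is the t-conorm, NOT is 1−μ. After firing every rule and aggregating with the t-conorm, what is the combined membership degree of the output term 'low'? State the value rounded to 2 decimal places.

R1: below=0.31, rising=0.45; AND[min(a, b)] → w = 0.31
R2: near=0.86, sinking=0.59; AND[min(a, b)] → w = 0.59
R3: hovering=0.54, below=0.31; OR[max(a, b)] → w = 0.54
R4: rising=0.45 → w = 0.45
R5: sinking=0.59, near=0.86; AND[min(a, b)] → w = 0.59
Rules with consequent 'low': {R3, R4, R5} → strengths 0.54, 0.45, 0.59
Aggregate via t-conorm [max(a, b)]: 0.59

0.59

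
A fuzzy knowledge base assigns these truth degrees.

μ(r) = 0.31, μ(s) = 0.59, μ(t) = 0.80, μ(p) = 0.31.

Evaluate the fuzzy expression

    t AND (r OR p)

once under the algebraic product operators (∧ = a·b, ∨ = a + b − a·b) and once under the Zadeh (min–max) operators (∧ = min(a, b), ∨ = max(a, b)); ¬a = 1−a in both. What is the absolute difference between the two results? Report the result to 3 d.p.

Under algebraic product:
  r OR p = a + b − a·b on (0.3100, 0.3100) = 0.5239
  t AND (r OR p) = a·b on (0.8000, 0.5239) = 0.4191
  → value = 0.4191
Under Zadeh (min–max):
  r OR p = max(a, b) on (0.31, 0.31) = 0.31
  t AND (r OR p) = min(a, b) on (0.80, 0.31) = 0.31
  → value = 0.3100
|0.4191 − 0.3100| = 0.109

0.109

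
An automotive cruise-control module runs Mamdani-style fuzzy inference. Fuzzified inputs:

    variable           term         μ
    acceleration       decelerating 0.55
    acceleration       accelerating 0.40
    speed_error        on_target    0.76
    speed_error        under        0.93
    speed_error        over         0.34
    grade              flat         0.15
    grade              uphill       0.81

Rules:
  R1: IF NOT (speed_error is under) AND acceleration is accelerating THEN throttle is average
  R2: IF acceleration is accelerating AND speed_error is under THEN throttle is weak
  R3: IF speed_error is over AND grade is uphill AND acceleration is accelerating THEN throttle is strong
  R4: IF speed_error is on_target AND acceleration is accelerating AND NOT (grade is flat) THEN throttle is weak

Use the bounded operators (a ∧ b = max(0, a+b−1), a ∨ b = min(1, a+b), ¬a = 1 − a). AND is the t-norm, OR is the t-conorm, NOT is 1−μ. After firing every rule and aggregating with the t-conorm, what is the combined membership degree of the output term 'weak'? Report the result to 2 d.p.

0.34

R1: ¬under=1−0.93=0.07, accelerating=0.40; AND[max(0, a+b−1)] → w = 0.00
R2: accelerating=0.40, under=0.93; AND[max(0, a+b−1)] → w = 0.33
R3: over=0.34, uphill=0.81, accelerating=0.40; AND[max(0, a+b−1)] → w = 0.00
R4: on_target=0.76, accelerating=0.40, ¬flat=1−0.15=0.85; AND[max(0, a+b−1)] → w = 0.01
Rules with consequent 'weak': {R2, R4} → strengths 0.33, 0.01
Aggregate via t-conorm [min(1, a+b)]: 0.34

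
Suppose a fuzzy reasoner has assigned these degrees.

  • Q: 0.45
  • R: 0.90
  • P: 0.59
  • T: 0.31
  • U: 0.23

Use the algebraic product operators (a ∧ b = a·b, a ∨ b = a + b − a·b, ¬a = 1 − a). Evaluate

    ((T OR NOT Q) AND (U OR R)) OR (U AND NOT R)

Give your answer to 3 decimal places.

0.645

NOT Q = 1 − 0.4500 = 0.5500
T OR NOT Q = a + b − a·b on (0.3100, 0.5500) = 0.6895
U OR R = a + b − a·b on (0.2300, 0.9000) = 0.9230
(T OR NOT Q) AND (U OR R) = a·b on (0.6895, 0.9230) = 0.6364
NOT R = 1 − 0.9000 = 0.1000
U AND NOT R = a·b on (0.2300, 0.1000) = 0.0230
((T OR NOT Q) AND (U OR R)) OR (U AND NOT R) = a + b − a·b on (0.6364, 0.0230) = 0.6448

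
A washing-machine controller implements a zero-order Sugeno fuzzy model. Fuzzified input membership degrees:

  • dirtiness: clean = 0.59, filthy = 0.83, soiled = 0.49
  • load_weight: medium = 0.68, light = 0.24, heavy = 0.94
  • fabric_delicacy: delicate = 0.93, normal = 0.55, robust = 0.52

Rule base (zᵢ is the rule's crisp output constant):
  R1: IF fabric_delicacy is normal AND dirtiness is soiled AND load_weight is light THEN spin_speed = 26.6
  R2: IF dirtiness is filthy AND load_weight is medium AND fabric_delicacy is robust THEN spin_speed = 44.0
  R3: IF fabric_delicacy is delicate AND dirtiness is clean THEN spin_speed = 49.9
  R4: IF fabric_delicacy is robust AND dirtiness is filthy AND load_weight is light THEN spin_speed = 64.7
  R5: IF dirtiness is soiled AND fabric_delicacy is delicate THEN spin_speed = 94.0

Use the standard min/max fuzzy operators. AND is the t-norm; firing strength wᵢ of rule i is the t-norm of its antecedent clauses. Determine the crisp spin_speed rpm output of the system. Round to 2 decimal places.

R1 (z=26.6): normal=0.55, soiled=0.49, light=0.24; AND[min(a, b)] → w = 0.24
R2 (z=44.0): filthy=0.83, medium=0.68, robust=0.52; AND[min(a, b)] → w = 0.52
R3 (z=49.9): delicate=0.93, clean=0.59; AND[min(a, b)] → w = 0.59
R4 (z=64.7): robust=0.52, filthy=0.83, light=0.24; AND[min(a, b)] → w = 0.24
R5 (z=94.0): soiled=0.49, delicate=0.93; AND[min(a, b)] → w = 0.49
Weighted average = (0.24·26.6 + 0.52·44.0 + 0.59·49.9 + 0.24·64.7 + 0.49·94.0) / (0.24 + 0.52 + 0.59 + 0.24 + 0.49)
  = 120.2930 / 2.0800 = 57.83

57.83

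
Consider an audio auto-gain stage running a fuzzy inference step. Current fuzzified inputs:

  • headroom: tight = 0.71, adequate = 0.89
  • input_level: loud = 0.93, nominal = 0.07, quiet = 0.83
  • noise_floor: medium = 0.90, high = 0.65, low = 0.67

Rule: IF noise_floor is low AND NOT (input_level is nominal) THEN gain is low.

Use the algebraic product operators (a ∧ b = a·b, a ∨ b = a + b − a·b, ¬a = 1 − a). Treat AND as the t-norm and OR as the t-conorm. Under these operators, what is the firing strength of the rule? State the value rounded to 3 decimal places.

firing strength: low=0.67, ¬nominal=1−0.07=0.93; AND[a·b] → w = 0.6231

0.623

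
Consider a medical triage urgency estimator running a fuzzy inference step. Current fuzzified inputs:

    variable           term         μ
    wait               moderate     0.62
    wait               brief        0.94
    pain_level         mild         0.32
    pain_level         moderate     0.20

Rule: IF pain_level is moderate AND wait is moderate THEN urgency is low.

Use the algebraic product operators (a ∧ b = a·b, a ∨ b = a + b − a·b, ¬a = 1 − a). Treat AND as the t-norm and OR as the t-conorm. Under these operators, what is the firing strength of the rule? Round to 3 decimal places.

0.124

firing strength: moderate=0.20, moderate=0.62; AND[a·b] → w = 0.1240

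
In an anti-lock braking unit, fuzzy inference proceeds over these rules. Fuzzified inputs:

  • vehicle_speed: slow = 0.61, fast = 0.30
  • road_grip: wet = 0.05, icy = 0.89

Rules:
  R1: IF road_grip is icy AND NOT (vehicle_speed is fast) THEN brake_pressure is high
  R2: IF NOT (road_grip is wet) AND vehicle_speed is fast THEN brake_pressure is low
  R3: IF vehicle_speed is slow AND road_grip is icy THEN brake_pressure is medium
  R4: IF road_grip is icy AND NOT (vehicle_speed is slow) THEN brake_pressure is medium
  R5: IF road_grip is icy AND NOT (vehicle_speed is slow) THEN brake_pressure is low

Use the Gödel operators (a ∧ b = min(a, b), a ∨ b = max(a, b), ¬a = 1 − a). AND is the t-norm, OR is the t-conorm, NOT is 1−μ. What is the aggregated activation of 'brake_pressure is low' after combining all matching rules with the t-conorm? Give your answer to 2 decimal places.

R1: icy=0.89, ¬fast=1−0.30=0.70; AND[min(a, b)] → w = 0.70
R2: ¬wet=1−0.05=0.95, fast=0.30; AND[min(a, b)] → w = 0.30
R3: slow=0.61, icy=0.89; AND[min(a, b)] → w = 0.61
R4: icy=0.89, ¬slow=1−0.61=0.39; AND[min(a, b)] → w = 0.39
R5: icy=0.89, ¬slow=1−0.61=0.39; AND[min(a, b)] → w = 0.39
Rules with consequent 'low': {R2, R5} → strengths 0.30, 0.39
Aggregate via t-conorm [max(a, b)]: 0.39

0.39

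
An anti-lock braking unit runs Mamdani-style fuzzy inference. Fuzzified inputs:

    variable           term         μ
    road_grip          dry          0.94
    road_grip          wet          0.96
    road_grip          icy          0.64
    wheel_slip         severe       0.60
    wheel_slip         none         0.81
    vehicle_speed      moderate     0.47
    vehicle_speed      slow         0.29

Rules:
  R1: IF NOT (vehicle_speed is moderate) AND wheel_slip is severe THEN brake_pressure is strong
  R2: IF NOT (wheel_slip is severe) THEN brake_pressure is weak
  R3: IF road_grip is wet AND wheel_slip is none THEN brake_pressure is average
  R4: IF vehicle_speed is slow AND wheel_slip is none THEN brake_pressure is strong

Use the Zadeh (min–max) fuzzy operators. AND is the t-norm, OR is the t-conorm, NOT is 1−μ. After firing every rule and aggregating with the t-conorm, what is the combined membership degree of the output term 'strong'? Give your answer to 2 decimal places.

R1: ¬moderate=1−0.47=0.53, severe=0.60; AND[min(a, b)] → w = 0.53
R2: ¬severe=1−0.60=0.40 → w = 0.40
R3: wet=0.96, none=0.81; AND[min(a, b)] → w = 0.81
R4: slow=0.29, none=0.81; AND[min(a, b)] → w = 0.29
Rules with consequent 'strong': {R1, R4} → strengths 0.53, 0.29
Aggregate via t-conorm [max(a, b)]: 0.53

0.53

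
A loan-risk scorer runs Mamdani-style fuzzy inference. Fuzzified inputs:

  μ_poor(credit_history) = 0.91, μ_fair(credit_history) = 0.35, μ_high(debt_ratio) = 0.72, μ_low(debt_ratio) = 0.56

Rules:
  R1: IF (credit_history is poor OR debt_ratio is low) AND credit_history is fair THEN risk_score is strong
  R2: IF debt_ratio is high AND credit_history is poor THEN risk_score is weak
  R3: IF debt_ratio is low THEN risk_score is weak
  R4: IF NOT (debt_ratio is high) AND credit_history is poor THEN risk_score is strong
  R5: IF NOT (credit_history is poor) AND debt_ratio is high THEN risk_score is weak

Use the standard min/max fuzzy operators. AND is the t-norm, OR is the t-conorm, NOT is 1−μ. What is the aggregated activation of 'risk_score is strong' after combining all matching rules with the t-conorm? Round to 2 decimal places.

0.35

R1: (poor=0.91 OR low=0.56) = 0.91; AND[min(a, b)] with fair=0.35 → w = 0.35
R2: high=0.72, poor=0.91; AND[min(a, b)] → w = 0.72
R3: low=0.56 → w = 0.56
R4: ¬high=1−0.72=0.28, poor=0.91; AND[min(a, b)] → w = 0.28
R5: ¬poor=1−0.91=0.09, high=0.72; AND[min(a, b)] → w = 0.09
Rules with consequent 'strong': {R1, R4} → strengths 0.35, 0.28
Aggregate via t-conorm [max(a, b)]: 0.35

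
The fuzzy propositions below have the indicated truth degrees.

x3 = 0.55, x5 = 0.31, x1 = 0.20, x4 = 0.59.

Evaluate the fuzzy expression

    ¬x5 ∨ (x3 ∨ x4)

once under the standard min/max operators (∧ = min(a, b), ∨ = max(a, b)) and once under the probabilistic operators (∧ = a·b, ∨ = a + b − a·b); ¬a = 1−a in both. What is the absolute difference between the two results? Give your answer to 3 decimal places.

0.253

Under standard min/max:
  ¬x5 = 1 − 0.31 = 0.69
  x3 ∨ x4 = max(a, b) on (0.55, 0.59) = 0.59
  ¬x5 ∨ (x3 ∨ x4) = max(a, b) on (0.69, 0.59) = 0.69
  → value = 0.6900
Under probabilistic:
  ¬x5 = 1 − 0.3100 = 0.6900
  x3 ∨ x4 = a + b − a·b on (0.5500, 0.5900) = 0.8155
  ¬x5 ∨ (x3 ∨ x4) = a + b − a·b on (0.6900, 0.8155) = 0.9428
  → value = 0.9428
|0.6900 − 0.9428| = 0.253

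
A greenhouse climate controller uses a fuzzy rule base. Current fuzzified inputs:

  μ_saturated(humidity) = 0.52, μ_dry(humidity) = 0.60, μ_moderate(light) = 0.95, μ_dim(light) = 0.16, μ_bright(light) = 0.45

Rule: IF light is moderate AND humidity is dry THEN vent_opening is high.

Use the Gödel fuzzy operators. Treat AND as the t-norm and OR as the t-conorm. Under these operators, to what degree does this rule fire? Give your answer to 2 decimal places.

firing strength: moderate=0.95, dry=0.60; AND[min(a, b)] → w = 0.60

0.60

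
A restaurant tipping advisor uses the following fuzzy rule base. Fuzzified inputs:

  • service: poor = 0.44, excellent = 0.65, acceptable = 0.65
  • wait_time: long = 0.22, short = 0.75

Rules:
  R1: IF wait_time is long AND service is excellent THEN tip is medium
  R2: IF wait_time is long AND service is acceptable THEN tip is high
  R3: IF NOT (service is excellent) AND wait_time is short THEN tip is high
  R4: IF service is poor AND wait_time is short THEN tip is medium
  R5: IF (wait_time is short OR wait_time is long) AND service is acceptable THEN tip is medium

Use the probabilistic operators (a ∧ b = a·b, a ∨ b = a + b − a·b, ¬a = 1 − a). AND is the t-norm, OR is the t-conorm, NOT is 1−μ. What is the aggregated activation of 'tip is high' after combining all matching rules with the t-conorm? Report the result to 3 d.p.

R1: long=0.22, excellent=0.65; AND[a·b] → w = 0.1430
R2: long=0.22, acceptable=0.65; AND[a·b] → w = 0.1430
R3: ¬excellent=1−0.65=0.35, short=0.75; AND[a·b] → w = 0.2625
R4: poor=0.44, short=0.75; AND[a·b] → w = 0.3300
R5: (short=0.75 OR long=0.22) = 0.8050; AND[a·b] with acceptable=0.65 → w = 0.5232
Rules with consequent 'high': {R2, R3} → strengths 0.1430, 0.2625
Aggregate via t-conorm [a + b − a·b]: 0.3680

0.368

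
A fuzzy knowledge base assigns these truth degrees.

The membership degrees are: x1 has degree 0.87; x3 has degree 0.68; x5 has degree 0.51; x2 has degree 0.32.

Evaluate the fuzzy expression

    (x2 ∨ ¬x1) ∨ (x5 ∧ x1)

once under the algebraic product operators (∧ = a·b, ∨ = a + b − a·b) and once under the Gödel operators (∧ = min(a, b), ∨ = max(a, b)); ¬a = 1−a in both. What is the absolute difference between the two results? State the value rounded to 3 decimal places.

0.161

Under algebraic product:
  ¬x1 = 1 − 0.8700 = 0.1300
  x2 ∨ ¬x1 = a + b − a·b on (0.3200, 0.1300) = 0.4084
  x5 ∧ x1 = a·b on (0.5100, 0.8700) = 0.4437
  (x2 ∨ ¬x1) ∨ (x5 ∧ x1) = a + b − a·b on (0.4084, 0.4437) = 0.6709
  → value = 0.6709
Under Gödel:
  ¬x1 = 1 − 0.87 = 0.13
  x2 ∨ ¬x1 = max(a, b) on (0.32, 0.13) = 0.32
  x5 ∧ x1 = min(a, b) on (0.51, 0.87) = 0.51
  (x2 ∨ ¬x1) ∨ (x5 ∧ x1) = max(a, b) on (0.32, 0.51) = 0.51
  → value = 0.5100
|0.6709 − 0.5100| = 0.161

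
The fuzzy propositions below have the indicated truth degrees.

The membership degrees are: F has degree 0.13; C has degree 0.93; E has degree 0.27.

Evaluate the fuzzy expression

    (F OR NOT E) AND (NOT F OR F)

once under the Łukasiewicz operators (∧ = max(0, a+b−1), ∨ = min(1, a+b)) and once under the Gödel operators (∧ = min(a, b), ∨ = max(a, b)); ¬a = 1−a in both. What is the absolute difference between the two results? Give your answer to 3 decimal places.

Under Łukasiewicz:
  NOT E = 1 − 0.27 = 0.73
  F OR NOT E = min(1, a+b) on (0.13, 0.73) = 0.86
  NOT F = 1 − 0.13 = 0.87
  NOT F OR F = min(1, a+b) on (0.87, 0.13) = 1.00
  (F OR NOT E) AND (NOT F OR F) = max(0, a+b−1) on (0.86, 1.00) = 0.86
  → value = 0.8600
Under Gödel:
  NOT E = 1 − 0.27 = 0.73
  F OR NOT E = max(a, b) on (0.13, 0.73) = 0.73
  NOT F = 1 − 0.13 = 0.87
  NOT F OR F = max(a, b) on (0.87, 0.13) = 0.87
  (F OR NOT E) AND (NOT F OR F) = min(a, b) on (0.73, 0.87) = 0.73
  → value = 0.7300
|0.8600 − 0.7300| = 0.130

0.130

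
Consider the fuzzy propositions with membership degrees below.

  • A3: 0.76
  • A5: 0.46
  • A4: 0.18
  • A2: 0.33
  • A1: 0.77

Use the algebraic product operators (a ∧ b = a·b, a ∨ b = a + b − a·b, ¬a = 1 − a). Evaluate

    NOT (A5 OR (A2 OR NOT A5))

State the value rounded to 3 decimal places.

NOT A5 = 1 − 0.4600 = 0.5400
A2 OR NOT A5 = a + b − a·b on (0.3300, 0.5400) = 0.6918
A5 OR (A2 OR NOT A5) = a + b − a·b on (0.4600, 0.6918) = 0.8336
NOT (A5 OR (A2 OR NOT A5)) = 1 − 0.8336 = 0.1664

0.166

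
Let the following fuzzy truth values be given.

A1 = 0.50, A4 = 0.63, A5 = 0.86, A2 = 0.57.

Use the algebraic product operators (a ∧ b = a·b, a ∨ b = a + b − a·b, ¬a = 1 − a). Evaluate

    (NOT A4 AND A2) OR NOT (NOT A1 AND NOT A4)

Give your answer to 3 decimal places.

NOT A4 = 1 − 0.6300 = 0.3700
NOT A4 AND A2 = a·b on (0.3700, 0.5700) = 0.2109
NOT A1 = 1 − 0.5000 = 0.5000
NOT A4 = 1 − 0.6300 = 0.3700
NOT A1 AND NOT A4 = a·b on (0.5000, 0.3700) = 0.1850
NOT (NOT A1 AND NOT A4) = 1 − 0.1850 = 0.8150
(NOT A4 AND A2) OR NOT (NOT A1 AND NOT A4) = a + b − a·b on (0.2109, 0.8150) = 0.8540

0.854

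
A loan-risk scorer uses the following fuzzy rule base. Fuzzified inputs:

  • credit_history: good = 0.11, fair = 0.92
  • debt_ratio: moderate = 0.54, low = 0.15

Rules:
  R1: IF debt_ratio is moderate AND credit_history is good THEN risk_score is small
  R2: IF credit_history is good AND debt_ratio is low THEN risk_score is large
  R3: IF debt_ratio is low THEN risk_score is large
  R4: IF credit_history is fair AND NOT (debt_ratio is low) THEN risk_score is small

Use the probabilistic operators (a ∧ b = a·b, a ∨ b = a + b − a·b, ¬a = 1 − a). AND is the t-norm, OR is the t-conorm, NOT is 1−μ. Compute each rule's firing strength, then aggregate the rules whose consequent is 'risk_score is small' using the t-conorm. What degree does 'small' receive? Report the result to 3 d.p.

0.795

R1: moderate=0.54, good=0.11; AND[a·b] → w = 0.0594
R2: good=0.11, low=0.15; AND[a·b] → w = 0.0165
R3: low=0.15 → w = 0.1500
R4: fair=0.92, ¬low=1−0.15=0.85; AND[a·b] → w = 0.7820
Rules with consequent 'small': {R1, R4} → strengths 0.0594, 0.7820
Aggregate via t-conorm [a + b − a·b]: 0.7949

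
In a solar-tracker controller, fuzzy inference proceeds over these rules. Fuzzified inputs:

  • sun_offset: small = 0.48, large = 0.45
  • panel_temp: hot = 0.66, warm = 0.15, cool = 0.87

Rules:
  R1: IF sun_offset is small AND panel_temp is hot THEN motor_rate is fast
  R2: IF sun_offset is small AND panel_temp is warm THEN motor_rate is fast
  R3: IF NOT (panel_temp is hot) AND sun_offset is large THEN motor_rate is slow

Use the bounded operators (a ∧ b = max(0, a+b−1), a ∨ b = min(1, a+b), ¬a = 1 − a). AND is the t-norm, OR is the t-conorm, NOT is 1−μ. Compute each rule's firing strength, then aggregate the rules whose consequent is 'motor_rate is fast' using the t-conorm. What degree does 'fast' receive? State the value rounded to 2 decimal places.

R1: small=0.48, hot=0.66; AND[max(0, a+b−1)] → w = 0.14
R2: small=0.48, warm=0.15; AND[max(0, a+b−1)] → w = 0.00
R3: ¬hot=1−0.66=0.34, large=0.45; AND[max(0, a+b−1)] → w = 0.00
Rules with consequent 'fast': {R1, R2} → strengths 0.14, 0.00
Aggregate via t-conorm [min(1, a+b)]: 0.14

0.14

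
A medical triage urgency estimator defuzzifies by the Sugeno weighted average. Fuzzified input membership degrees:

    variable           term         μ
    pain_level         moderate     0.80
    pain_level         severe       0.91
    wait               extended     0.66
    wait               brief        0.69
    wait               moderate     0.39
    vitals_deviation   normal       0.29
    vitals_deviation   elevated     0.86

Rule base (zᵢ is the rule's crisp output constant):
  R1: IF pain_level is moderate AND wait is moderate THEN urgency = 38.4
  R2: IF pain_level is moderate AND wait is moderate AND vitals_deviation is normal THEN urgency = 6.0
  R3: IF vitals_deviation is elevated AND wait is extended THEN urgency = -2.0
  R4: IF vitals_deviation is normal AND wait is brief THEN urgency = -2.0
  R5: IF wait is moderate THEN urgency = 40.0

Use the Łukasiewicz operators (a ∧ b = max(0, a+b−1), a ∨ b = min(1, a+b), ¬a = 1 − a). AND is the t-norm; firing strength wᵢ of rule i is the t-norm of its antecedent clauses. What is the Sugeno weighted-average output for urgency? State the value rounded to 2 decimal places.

19.87

R1 (z=38.4): moderate=0.80, moderate=0.39; AND[max(0, a+b−1)] → w = 0.19
R2 (z=6.0): moderate=0.80, moderate=0.39, normal=0.29; AND[max(0, a+b−1)] → w = 0.00
R3 (z=-2.0): elevated=0.86, extended=0.66; AND[max(0, a+b−1)] → w = 0.52
R4 (z=-2.0): normal=0.29, brief=0.69; AND[max(0, a+b−1)] → w = 0.00
R5 (z=40.0): moderate=0.39 → w = 0.39
Weighted average = (0.19·38.4 + 0.00·6.0 + 0.52·-2.0 + 0.00·-2.0 + 0.39·40.0) / (0.19 + 0.00 + 0.52 + 0.00 + 0.39)
  = 21.8560 / 1.1000 = 19.87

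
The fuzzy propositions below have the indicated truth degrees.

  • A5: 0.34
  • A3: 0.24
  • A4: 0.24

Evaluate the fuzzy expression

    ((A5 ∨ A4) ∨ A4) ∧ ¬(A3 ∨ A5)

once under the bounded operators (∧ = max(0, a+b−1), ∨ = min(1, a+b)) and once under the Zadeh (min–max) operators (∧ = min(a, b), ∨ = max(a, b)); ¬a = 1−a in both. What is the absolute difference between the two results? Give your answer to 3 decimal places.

Under bounded:
  A5 ∨ A4 = min(1, a+b) on (0.34, 0.24) = 0.58
  (A5 ∨ A4) ∨ A4 = min(1, a+b) on (0.58, 0.24) = 0.82
  A3 ∨ A5 = min(1, a+b) on (0.24, 0.34) = 0.58
  ¬(A3 ∨ A5) = 1 − 0.58 = 0.42
  ((A5 ∨ A4) ∨ A4) ∧ ¬(A3 ∨ A5) = max(0, a+b−1) on (0.82, 0.42) = 0.24
  → value = 0.2400
Under Zadeh (min–max):
  A5 ∨ A4 = max(a, b) on (0.34, 0.24) = 0.34
  (A5 ∨ A4) ∨ A4 = max(a, b) on (0.34, 0.24) = 0.34
  A3 ∨ A5 = max(a, b) on (0.24, 0.34) = 0.34
  ¬(A3 ∨ A5) = 1 − 0.34 = 0.66
  ((A5 ∨ A4) ∨ A4) ∧ ¬(A3 ∨ A5) = min(a, b) on (0.34, 0.66) = 0.34
  → value = 0.3400
|0.2400 − 0.3400| = 0.100

0.100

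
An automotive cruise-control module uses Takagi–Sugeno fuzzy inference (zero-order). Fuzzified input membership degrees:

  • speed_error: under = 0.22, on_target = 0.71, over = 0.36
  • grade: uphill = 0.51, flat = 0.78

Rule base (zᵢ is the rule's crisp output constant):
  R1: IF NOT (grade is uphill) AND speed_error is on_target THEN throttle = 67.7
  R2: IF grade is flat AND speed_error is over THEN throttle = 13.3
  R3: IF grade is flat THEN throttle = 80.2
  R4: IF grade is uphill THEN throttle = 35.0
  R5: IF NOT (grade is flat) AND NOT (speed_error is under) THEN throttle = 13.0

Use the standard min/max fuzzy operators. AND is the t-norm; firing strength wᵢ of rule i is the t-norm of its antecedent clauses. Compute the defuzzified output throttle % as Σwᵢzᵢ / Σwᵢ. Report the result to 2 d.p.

R1 (z=67.7): ¬uphill=1−0.51=0.49, on_target=0.71; AND[min(a, b)] → w = 0.49
R2 (z=13.3): flat=0.78, over=0.36; AND[min(a, b)] → w = 0.36
R3 (z=80.2): flat=0.78 → w = 0.78
R4 (z=35.0): uphill=0.51 → w = 0.51
R5 (z=13.0): ¬flat=1−0.78=0.22, ¬under=1−0.22=0.78; AND[min(a, b)] → w = 0.22
Weighted average = (0.49·67.7 + 0.36·13.3 + 0.78·80.2 + 0.51·35.0 + 0.22·13.0) / (0.49 + 0.36 + 0.78 + 0.51 + 0.22)
  = 121.2270 / 2.3600 = 51.37

51.37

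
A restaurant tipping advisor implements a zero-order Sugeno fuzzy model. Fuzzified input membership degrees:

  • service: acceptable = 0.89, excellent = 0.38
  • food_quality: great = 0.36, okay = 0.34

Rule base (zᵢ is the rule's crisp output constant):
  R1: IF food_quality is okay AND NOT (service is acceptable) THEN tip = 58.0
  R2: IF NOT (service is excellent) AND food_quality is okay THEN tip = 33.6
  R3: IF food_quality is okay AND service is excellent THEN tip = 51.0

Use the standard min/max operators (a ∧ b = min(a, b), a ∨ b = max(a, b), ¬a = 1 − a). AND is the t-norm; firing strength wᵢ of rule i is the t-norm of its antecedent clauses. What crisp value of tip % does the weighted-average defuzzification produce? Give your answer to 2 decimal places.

R1 (z=58.0): okay=0.34, ¬acceptable=1−0.89=0.11; AND[min(a, b)] → w = 0.11
R2 (z=33.6): ¬excellent=1−0.38=0.62, okay=0.34; AND[min(a, b)] → w = 0.34
R3 (z=51.0): okay=0.34, excellent=0.38; AND[min(a, b)] → w = 0.34
Weighted average = (0.11·58.0 + 0.34·33.6 + 0.34·51.0) / (0.11 + 0.34 + 0.34)
  = 35.1440 / 0.7900 = 44.49

44.49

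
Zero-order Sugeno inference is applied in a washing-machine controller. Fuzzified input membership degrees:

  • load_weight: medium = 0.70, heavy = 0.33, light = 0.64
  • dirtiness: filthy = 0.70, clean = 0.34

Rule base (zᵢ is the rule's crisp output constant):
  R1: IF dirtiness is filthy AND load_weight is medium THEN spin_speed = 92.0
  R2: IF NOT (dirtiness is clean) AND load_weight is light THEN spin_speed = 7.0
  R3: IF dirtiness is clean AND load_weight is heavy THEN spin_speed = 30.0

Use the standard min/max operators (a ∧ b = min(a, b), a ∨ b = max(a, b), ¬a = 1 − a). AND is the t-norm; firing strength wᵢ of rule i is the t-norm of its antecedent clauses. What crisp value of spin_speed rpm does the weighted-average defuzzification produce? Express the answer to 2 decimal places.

47.17

R1 (z=92.0): filthy=0.70, medium=0.70; AND[min(a, b)] → w = 0.70
R2 (z=7.0): ¬clean=1−0.34=0.66, light=0.64; AND[min(a, b)] → w = 0.64
R3 (z=30.0): clean=0.34, heavy=0.33; AND[min(a, b)] → w = 0.33
Weighted average = (0.70·92.0 + 0.64·7.0 + 0.33·30.0) / (0.70 + 0.64 + 0.33)
  = 78.7800 / 1.6700 = 47.17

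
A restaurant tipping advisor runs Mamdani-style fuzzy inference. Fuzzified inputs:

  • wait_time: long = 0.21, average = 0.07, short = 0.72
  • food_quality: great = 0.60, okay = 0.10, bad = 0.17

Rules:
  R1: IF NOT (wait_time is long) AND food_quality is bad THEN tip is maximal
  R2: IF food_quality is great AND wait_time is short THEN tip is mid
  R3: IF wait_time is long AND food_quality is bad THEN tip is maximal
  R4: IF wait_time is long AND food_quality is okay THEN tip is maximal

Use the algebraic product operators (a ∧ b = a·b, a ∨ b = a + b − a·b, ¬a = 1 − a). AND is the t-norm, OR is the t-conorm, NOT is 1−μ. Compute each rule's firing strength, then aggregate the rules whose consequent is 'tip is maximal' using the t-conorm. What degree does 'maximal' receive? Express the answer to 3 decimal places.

0.183

R1: ¬long=1−0.21=0.79, bad=0.17; AND[a·b] → w = 0.1343
R2: great=0.60, short=0.72; AND[a·b] → w = 0.4320
R3: long=0.21, bad=0.17; AND[a·b] → w = 0.0357
R4: long=0.21, okay=0.10; AND[a·b] → w = 0.0210
Rules with consequent 'maximal': {R1, R3, R4} → strengths 0.1343, 0.0357, 0.0210
Aggregate via t-conorm [a + b − a·b]: 0.1827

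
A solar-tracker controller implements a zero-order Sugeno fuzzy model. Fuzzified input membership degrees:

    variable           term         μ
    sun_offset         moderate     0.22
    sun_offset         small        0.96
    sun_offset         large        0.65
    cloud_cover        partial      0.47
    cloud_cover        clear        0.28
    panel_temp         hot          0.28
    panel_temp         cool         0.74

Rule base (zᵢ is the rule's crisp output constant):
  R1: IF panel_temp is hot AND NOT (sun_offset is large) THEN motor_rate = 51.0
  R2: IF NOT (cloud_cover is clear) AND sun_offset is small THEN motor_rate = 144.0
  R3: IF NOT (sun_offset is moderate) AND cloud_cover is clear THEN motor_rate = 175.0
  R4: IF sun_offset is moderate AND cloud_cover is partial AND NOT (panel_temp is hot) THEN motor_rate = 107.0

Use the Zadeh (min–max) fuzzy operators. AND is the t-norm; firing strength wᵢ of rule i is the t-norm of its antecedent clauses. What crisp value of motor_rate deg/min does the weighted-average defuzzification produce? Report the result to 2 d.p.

127.00

R1 (z=51.0): hot=0.28, ¬large=1−0.65=0.35; AND[min(a, b)] → w = 0.28
R2 (z=144.0): ¬clear=1−0.28=0.72, small=0.96; AND[min(a, b)] → w = 0.72
R3 (z=175.0): ¬moderate=1−0.22=0.78, clear=0.28; AND[min(a, b)] → w = 0.28
R4 (z=107.0): moderate=0.22, partial=0.47, ¬hot=1−0.28=0.72; AND[min(a, b)] → w = 0.22
Weighted average = (0.28·51.0 + 0.72·144.0 + 0.28·175.0 + 0.22·107.0) / (0.28 + 0.72 + 0.28 + 0.22)
  = 190.5000 / 1.5000 = 127.00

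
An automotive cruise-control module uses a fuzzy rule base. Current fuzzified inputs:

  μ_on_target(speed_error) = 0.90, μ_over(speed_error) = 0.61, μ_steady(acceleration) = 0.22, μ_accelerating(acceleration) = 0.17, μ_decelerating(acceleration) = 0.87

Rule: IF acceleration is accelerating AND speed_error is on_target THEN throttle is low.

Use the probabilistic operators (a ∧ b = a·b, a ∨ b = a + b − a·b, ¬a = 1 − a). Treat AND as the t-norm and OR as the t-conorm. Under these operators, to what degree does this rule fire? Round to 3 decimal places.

0.153

firing strength: accelerating=0.17, on_target=0.90; AND[a·b] → w = 0.1530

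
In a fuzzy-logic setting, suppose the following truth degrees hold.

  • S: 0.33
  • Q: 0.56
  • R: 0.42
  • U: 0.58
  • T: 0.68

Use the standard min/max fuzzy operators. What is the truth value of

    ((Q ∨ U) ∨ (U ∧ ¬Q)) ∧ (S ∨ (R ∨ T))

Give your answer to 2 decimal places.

Q ∨ U = max(a, b) on (0.56, 0.58) = 0.58
¬Q = 1 − 0.56 = 0.44
U ∧ ¬Q = min(a, b) on (0.58, 0.44) = 0.44
(Q ∨ U) ∨ (U ∧ ¬Q) = max(a, b) on (0.58, 0.44) = 0.58
R ∨ T = max(a, b) on (0.42, 0.68) = 0.68
S ∨ (R ∨ T) = max(a, b) on (0.33, 0.68) = 0.68
((Q ∨ U) ∨ (U ∧ ¬Q)) ∧ (S ∨ (R ∨ T)) = min(a, b) on (0.58, 0.68) = 0.58

0.58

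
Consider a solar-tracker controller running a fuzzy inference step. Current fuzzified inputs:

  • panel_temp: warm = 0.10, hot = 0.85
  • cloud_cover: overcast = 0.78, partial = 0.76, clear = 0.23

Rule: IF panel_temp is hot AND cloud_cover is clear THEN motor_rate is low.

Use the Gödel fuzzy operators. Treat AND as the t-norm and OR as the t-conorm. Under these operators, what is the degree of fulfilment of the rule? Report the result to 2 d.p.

firing strength: hot=0.85, clear=0.23; AND[min(a, b)] → w = 0.23

0.23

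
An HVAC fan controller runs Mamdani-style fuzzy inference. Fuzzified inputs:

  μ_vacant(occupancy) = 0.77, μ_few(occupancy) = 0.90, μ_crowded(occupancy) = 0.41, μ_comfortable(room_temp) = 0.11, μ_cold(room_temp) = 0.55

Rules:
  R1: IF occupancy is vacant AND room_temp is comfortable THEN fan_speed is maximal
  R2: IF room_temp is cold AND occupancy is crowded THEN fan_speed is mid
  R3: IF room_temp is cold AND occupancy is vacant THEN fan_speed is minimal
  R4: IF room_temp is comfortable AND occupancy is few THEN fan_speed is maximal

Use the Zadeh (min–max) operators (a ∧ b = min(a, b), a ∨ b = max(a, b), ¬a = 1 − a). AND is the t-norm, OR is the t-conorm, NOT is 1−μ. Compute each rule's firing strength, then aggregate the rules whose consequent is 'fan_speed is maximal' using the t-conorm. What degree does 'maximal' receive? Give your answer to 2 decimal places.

0.11

R1: vacant=0.77, comfortable=0.11; AND[min(a, b)] → w = 0.11
R2: cold=0.55, crowded=0.41; AND[min(a, b)] → w = 0.41
R3: cold=0.55, vacant=0.77; AND[min(a, b)] → w = 0.55
R4: comfortable=0.11, few=0.90; AND[min(a, b)] → w = 0.11
Rules with consequent 'maximal': {R1, R4} → strengths 0.11, 0.11
Aggregate via t-conorm [max(a, b)]: 0.11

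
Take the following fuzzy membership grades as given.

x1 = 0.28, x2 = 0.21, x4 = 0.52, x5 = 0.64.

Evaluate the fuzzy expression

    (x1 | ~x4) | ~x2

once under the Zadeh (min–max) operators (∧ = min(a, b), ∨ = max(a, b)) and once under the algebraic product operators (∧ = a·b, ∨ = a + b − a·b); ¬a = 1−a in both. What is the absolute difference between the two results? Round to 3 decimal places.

0.131

Under Zadeh (min–max):
  ~x4 = 1 − 0.52 = 0.48
  x1 | ~x4 = max(a, b) on (0.28, 0.48) = 0.48
  ~x2 = 1 − 0.21 = 0.79
  (x1 | ~x4) | ~x2 = max(a, b) on (0.48, 0.79) = 0.79
  → value = 0.7900
Under algebraic product:
  ~x4 = 1 − 0.5200 = 0.4800
  x1 | ~x4 = a + b − a·b on (0.2800, 0.4800) = 0.6256
  ~x2 = 1 − 0.2100 = 0.7900
  (x1 | ~x4) | ~x2 = a + b − a·b on (0.6256, 0.7900) = 0.9214
  → value = 0.9214
|0.7900 − 0.9214| = 0.131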